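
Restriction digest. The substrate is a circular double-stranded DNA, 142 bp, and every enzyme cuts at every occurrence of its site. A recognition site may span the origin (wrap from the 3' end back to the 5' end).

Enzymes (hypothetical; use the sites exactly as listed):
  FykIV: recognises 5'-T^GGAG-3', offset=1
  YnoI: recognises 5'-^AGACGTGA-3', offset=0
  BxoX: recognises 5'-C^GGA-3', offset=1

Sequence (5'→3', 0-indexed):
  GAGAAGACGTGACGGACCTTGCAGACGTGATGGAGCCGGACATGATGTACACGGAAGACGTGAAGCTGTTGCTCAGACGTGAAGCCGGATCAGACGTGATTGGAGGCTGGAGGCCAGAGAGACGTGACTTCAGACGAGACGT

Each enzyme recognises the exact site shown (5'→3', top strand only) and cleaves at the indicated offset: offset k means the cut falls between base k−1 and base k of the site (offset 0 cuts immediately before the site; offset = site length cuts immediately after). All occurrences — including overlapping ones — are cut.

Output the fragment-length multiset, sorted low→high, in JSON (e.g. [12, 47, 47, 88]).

[3,5,6,7,9,9,9,10,10,11,12,15,17,19]

Scan for sites:
  FykIV (TGGAG, off=1): starts [30, 100, 107] → cuts [31, 101, 108]
  YnoI (AGACGTGA, off=0): starts [4, 22, 55, 74, 91, 119, 136] → cuts [4, 22, 55, 74, 91, 119, 136]
  BxoX (CGGA, off=1): starts [12, 36, 51, 85] → cuts [13, 37, 52, 86]

Pooled cuts: [4, 13, 22, 31, 37, 52, 55, 74, 86, 91, 101, 108, 119, 136]

Fragment lengths:
  4→13: 9 bp
  13→22: 9 bp
  22→31: 9 bp
  31→37: 6 bp
  37→52: 15 bp
  52→55: 3 bp
  55→74: 19 bp
  74→86: 12 bp
  86→91: 5 bp
  91→101: 10 bp
  101→108: 7 bp
  108→119: 11 bp
  119→136: 17 bp
  136→4 (wrap): 142-136+4 = 10 bp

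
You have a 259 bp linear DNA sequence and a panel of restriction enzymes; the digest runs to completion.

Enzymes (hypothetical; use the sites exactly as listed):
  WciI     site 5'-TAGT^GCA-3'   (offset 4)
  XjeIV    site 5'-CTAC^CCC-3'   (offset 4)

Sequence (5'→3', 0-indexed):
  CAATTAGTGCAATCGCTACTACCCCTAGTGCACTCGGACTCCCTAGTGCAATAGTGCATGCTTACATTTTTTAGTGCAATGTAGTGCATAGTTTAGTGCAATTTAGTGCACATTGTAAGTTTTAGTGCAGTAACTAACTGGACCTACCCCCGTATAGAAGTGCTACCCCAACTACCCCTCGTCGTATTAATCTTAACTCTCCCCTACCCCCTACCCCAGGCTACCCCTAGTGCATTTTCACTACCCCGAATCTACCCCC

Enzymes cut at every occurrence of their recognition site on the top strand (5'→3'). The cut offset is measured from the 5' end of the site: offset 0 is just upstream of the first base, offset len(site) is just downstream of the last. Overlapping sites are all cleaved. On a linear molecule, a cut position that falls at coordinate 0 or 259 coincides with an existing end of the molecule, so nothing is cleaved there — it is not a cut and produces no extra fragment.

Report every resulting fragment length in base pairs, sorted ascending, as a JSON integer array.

[4,7,7,7,8,8,9,10,10,10,11,12,13,14,18,19,19,20,21,32]

Per-enzyme occurrences:
  WciI (TAGTGCA, off=4): starts [4, 25, 43, 51, 71, 81, 93, 103, 122, 227] → cuts [8, 29, 47, 55, 75, 85, 97, 107, 126, 231]
  XjeIV (CTACCCC, off=4): starts [18, 143, 162, 171, 203, 210, 220, 240, 251] → cuts [22, 147, 166, 175, 207, 214, 224, 244, 255]

Pooled cuts: [8, 22, 29, 47, 55, 75, 85, 97, 107, 126, 147, 166, 175, 207, 214, 224, 231, 244, 255]

Fragment lengths:
  [0,8): 8 bp
  [8,22): 14 bp
  [22,29): 7 bp
  [29,47): 18 bp
  [47,55): 8 bp
  [55,75): 20 bp
  [75,85): 10 bp
  [85,97): 12 bp
  [97,107): 10 bp
  [107,126): 19 bp
  [126,147): 21 bp
  [147,166): 19 bp
  [166,175): 9 bp
  [175,207): 32 bp
  [207,214): 7 bp
  [214,224): 10 bp
  [224,231): 7 bp
  [231,244): 13 bp
  [244,255): 11 bp
  [255,259): 4 bp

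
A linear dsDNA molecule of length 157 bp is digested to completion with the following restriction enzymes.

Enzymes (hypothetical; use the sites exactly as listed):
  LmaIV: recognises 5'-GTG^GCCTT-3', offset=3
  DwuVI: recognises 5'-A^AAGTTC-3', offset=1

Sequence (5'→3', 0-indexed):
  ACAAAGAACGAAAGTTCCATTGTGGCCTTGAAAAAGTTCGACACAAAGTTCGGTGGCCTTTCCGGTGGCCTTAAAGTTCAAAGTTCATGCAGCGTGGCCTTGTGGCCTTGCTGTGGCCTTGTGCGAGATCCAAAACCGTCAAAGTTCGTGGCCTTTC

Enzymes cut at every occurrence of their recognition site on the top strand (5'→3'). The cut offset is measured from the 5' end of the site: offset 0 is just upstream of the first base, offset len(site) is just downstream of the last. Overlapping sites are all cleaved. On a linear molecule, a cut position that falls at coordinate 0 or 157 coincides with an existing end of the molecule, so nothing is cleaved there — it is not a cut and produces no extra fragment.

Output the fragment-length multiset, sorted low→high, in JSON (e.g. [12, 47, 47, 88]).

[6,7,7,8,9,9,10,11,11,12,12,13,16,26]

Site scan:
  LmaIV (GTGGCCTT, off=3): starts [21, 52, 64, 93, 101, 112, 147] → cuts [24, 55, 67, 96, 104, 115, 150]
  DwuVI (AAAGTTC, off=1): starts [10, 32, 44, 72, 79, 140] → cuts [11, 33, 45, 73, 80, 141]

Pooled cuts: [11, 24, 33, 45, 55, 67, 73, 80, 96, 104, 115, 141, 150]

Fragment lengths:
  [0,11): 11 bp
  [11,24): 13 bp
  [24,33): 9 bp
  [33,45): 12 bp
  [45,55): 10 bp
  [55,67): 12 bp
  [67,73): 6 bp
  [73,80): 7 bp
  [80,96): 16 bp
  [96,104): 8 bp
  [104,115): 11 bp
  [115,141): 26 bp
  [141,150): 9 bp
  [150,157): 7 bp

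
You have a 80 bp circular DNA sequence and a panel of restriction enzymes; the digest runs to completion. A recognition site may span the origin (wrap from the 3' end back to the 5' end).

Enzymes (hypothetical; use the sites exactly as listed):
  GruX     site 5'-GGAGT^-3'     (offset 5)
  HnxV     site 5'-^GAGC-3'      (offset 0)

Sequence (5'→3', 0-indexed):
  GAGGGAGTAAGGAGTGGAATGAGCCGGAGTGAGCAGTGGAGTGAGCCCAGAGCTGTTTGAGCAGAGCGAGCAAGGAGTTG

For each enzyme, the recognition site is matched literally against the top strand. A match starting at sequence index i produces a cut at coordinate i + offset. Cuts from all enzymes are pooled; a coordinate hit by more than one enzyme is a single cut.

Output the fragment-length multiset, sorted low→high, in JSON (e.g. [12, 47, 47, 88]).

Per-enzyme occurrences:
  GruX (GGAGT, off=5): starts [3, 10, 25, 37, 73] → cuts [8, 15, 30, 42, 78]
  HnxV (GAGC, off=0): starts [20, 30, 42, 49, 58, 63, 67] → cuts [20, 30, 42, 49, 58, 63, 67]

Pooled cuts: [8, 15, 20, 30, 42, 49, 58, 63, 67, 78]

Fragments:
  8→15: 7 bp
  15→20: 5 bp
  20→30: 10 bp
  30→42: 12 bp
  42→49: 7 bp
  49→58: 9 bp
  58→63: 5 bp
  63→67: 4 bp
  67→78: 11 bp
  78→8 (wrap): 80-78+8 = 10 bp

[4,5,5,7,7,9,10,10,11,12]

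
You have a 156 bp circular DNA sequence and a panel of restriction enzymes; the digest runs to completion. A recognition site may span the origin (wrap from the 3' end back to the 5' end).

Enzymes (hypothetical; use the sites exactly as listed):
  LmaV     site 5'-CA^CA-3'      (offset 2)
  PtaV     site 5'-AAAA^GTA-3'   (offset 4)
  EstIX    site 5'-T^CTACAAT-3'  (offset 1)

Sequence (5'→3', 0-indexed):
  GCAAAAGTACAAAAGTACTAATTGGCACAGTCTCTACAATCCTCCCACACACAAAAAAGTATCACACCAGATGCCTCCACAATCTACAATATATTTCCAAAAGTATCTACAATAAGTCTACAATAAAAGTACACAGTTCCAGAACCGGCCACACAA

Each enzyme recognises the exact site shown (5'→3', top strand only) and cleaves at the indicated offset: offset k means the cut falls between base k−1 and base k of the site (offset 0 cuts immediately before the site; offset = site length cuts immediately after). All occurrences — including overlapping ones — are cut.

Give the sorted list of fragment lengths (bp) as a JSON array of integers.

Site scan:
  LmaV (CACA, off=2): starts [25, 45, 47, 49, 62, 77, 131, 149, 151] → cuts [27, 47, 49, 51, 64, 79, 133, 151, 153]
  PtaV (AAAAGTA, off=4): starts [2, 10, 54, 98, 124] → cuts [6, 14, 58, 102, 128]
  EstIX (TCTACAAT, off=1): starts [32, 82, 105, 116] → cuts [33, 83, 106, 117]

All cut coordinates (distinct, sorted): [6, 14, 27, 33, 47, 49, 51, 58, 64, 79, 83, 102, 106, 117, 128, 133, 151, 153]

Fragments:
  6→14: 8 bp
  14→27: 13 bp
  27→33: 6 bp
  33→47: 14 bp
  47→49: 2 bp
  49→51: 2 bp
  51→58: 7 bp
  58→64: 6 bp
  64→79: 15 bp
  79→83: 4 bp
  83→102: 19 bp
  102→106: 4 bp
  106→117: 11 bp
  117→128: 11 bp
  128→133: 5 bp
  133→151: 18 bp
  151→153: 2 bp
  153→6 (wrap): 156-153+6 = 9 bp

[2,2,2,4,4,5,6,6,7,8,9,11,11,13,14,15,18,19]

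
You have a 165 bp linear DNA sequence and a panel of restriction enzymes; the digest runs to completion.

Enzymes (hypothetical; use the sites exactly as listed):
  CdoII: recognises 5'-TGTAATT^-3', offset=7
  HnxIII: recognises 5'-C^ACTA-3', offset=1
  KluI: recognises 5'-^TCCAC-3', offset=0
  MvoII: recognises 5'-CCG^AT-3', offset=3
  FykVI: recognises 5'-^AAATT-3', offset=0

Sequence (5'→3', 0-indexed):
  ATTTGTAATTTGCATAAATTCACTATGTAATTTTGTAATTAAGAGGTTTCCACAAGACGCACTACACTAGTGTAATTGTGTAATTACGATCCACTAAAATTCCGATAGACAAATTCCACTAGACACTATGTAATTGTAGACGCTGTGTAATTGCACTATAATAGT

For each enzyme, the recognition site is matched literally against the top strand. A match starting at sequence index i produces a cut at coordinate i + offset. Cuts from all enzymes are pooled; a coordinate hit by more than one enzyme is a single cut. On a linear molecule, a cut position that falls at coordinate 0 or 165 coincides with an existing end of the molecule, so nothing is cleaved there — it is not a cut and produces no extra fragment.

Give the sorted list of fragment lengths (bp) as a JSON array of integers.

Per-enzyme occurrences:
  CdoII TGTAATT/7: at [3, 25, 33, 70, 78, 128, 145] ⇒ [10, 32, 40, 77, 85, 135, 152]
  HnxIII CACTA/1: at [20, 59, 64, 91, 116, 123, 153] ⇒ [21, 60, 65, 92, 117, 124, 154]
  KluI TCCAC/0: at [48, 89, 114] ⇒ [48, 89, 114]
  MvoII CCGAT/3: at [101] ⇒ [104]
  FykVI AAATT/0: at [15, 96, 110] ⇒ [15, 96, 110]

All cut coordinates (distinct, sorted): [10, 15, 21, 32, 40, 48, 60, 65, 77, 85, 89, 92, 96, 104, 110, 114, 117, 124, 135, 152, 154]

Fragments:
  [0,10): 10 bp
  [10,15): 5 bp
  [15,21): 6 bp
  [21,32): 11 bp
  [32,40): 8 bp
  [40,48): 8 bp
  [48,60): 12 bp
  [60,65): 5 bp
  [65,77): 12 bp
  [77,85): 8 bp
  [85,89): 4 bp
  [89,92): 3 bp
  [92,96): 4 bp
  [96,104): 8 bp
  [104,110): 6 bp
  [110,114): 4 bp
  [114,117): 3 bp
  [117,124): 7 bp
  [124,135): 11 bp
  [135,152): 17 bp
  [152,154): 2 bp
  [154,165): 11 bp

[2,3,3,4,4,4,5,5,6,6,7,8,8,8,8,10,11,11,11,12,12,17]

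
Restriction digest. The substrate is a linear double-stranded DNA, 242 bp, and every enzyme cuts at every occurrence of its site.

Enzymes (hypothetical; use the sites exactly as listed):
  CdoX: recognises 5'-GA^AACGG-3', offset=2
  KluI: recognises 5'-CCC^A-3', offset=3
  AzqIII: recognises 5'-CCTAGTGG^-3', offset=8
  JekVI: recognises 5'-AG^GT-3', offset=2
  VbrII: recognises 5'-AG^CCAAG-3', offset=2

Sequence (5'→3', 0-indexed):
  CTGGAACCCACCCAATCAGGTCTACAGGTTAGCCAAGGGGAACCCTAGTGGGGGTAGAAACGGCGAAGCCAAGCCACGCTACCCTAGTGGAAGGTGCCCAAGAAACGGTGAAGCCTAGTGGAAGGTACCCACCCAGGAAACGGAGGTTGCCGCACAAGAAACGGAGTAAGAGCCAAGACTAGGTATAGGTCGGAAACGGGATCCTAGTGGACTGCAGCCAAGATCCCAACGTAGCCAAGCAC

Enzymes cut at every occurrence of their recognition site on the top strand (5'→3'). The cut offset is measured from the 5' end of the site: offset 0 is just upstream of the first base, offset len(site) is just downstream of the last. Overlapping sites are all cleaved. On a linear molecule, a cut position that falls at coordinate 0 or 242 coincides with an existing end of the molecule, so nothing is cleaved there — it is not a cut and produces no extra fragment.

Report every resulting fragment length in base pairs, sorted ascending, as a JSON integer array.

Scan for sites:
  CdoX (GAAACGG, off=2): starts [56, 101, 136, 157, 192] → cuts [58, 103, 138, 159, 194]
  KluI (CCCA, off=3): starts [6, 10, 96, 127, 131, 224] → cuts [9, 13, 99, 130, 134, 227]
  AzqIII (CCTAGTGG, off=8): starts [43, 82, 113, 202] → cuts [51, 90, 121, 210]
  JekVI (AGGT, off=2): starts [17, 25, 91, 122, 143, 180, 186] → cuts [19, 27, 93, 124, 145, 182, 188]
  VbrII (AGCCAAG, off=2): starts [30, 66, 170, 215, 232] → cuts [32, 68, 172, 217, 234]

All cut coordinates (distinct, sorted): [9, 13, 19, 27, 32, 51, 58, 68, 90, 93, 99, 103, 121, 124, 130, 134, 138, 145, 159, 172, 182, 188, 194, 210, 217, 227, 234]

Fragments:
  [0,9): 9 bp
  [9,13): 4 bp
  [13,19): 6 bp
  [19,27): 8 bp
  [27,32): 5 bp
  [32,51): 19 bp
  [51,58): 7 bp
  [58,68): 10 bp
  [68,90): 22 bp
  [90,93): 3 bp
  [93,99): 6 bp
  [99,103): 4 bp
  [103,121): 18 bp
  [121,124): 3 bp
  [124,130): 6 bp
  [130,134): 4 bp
  [134,138): 4 bp
  [138,145): 7 bp
  [145,159): 14 bp
  [159,172): 13 bp
  [172,182): 10 bp
  [182,188): 6 bp
  [188,194): 6 bp
  [194,210): 16 bp
  [210,217): 7 bp
  [217,227): 10 bp
  [227,234): 7 bp
  [234,242): 8 bp

[3,3,4,4,4,4,5,6,6,6,6,6,7,7,7,7,8,8,9,10,10,10,13,14,16,18,19,22]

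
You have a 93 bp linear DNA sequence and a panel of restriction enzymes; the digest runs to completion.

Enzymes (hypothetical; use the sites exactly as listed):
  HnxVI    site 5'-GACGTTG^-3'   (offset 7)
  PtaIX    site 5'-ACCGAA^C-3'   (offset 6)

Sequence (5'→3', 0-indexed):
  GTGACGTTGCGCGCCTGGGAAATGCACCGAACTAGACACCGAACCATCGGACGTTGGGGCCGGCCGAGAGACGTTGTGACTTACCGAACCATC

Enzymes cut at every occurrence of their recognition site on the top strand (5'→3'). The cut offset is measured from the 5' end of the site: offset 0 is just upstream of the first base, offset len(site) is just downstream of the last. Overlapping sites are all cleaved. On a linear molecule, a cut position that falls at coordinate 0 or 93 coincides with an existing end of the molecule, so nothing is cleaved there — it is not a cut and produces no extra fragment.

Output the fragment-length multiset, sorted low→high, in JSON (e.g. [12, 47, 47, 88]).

[5,9,12,12,13,20,22]

Scan for sites:
  HnxVI (GACGTTG, off=7): starts [2, 49, 69] → cuts [9, 56, 76]
  PtaIX (ACCGAAC, off=6): starts [25, 37, 82] → cuts [31, 43, 88]

Pooled cuts: [9, 31, 43, 56, 76, 88]

Fragment lengths:
  [0,9): 9 bp
  [9,31): 22 bp
  [31,43): 12 bp
  [43,56): 13 bp
  [56,76): 20 bp
  [76,88): 12 bp
  [88,93): 5 bp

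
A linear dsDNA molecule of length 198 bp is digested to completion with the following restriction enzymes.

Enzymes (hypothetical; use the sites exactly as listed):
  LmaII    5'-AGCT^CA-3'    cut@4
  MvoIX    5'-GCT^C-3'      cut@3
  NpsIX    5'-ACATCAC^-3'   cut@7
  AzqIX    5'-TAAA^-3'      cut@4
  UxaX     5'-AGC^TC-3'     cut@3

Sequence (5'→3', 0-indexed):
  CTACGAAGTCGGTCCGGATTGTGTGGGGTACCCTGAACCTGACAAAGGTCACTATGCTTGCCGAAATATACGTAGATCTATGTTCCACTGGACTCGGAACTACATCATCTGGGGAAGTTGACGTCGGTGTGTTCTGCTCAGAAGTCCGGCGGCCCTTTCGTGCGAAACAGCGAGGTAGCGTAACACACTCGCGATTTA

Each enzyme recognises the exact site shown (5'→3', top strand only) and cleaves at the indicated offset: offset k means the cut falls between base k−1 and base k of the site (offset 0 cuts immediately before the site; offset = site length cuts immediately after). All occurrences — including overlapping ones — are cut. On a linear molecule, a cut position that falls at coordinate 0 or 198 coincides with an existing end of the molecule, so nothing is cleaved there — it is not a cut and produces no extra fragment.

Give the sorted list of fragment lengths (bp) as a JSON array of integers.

[60,138]

Site scan:
  LmaII (AGCTCA, off=4): no sites
  MvoIX GCTC/3: at [135] ⇒ [138]
  NpsIX (ACATCAC, off=7): no sites
  AzqIX (TAAA, off=4): no sites
  UxaX (AGCTC, off=3): no sites

All cut coordinates (distinct, sorted): [138]

Fragment lengths:
  [0,138): 138 bp
  [138,198): 60 bp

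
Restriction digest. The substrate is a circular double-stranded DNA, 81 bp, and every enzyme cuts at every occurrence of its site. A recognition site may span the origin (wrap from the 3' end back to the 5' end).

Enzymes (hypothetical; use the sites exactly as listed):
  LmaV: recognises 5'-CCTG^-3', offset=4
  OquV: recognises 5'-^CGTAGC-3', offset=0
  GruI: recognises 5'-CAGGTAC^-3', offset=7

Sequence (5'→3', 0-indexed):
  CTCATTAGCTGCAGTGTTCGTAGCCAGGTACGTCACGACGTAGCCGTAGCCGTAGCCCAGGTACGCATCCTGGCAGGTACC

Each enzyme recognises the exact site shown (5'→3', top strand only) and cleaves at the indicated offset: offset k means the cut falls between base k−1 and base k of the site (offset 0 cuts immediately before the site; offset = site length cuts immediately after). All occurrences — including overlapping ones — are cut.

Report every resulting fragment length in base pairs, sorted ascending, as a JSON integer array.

Scan for sites:
  LmaV CCTG/4: at [68] ⇒ [72]
  OquV CGTAGC/0: at [18, 38, 44, 50] ⇒ [18, 38, 44, 50]
  GruI CAGGTAC/7: at [24, 57, 73] ⇒ [31, 64, 80]

All cut coordinates (distinct, sorted): [18, 31, 38, 44, 50, 64, 72, 80]

Fragments:
  18→31: 13 bp
  31→38: 7 bp
  38→44: 6 bp
  44→50: 6 bp
  50→64: 14 bp
  64→72: 8 bp
  72→80: 8 bp
  80→18 (wrap): 81-80+18 = 19 bp

[6,6,7,8,8,13,14,19]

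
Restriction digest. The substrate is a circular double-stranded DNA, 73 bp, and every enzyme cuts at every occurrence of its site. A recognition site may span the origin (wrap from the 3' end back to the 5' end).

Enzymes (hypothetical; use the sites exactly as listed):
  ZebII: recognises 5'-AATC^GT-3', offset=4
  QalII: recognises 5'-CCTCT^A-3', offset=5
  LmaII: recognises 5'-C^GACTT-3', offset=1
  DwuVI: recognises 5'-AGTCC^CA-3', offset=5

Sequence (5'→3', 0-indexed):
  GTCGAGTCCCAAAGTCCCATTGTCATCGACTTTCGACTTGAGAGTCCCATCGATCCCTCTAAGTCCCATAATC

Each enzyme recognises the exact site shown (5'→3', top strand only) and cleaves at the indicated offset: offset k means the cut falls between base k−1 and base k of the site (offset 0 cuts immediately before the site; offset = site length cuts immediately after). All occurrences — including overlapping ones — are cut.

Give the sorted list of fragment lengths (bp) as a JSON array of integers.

Scan for sites:
  ZebII AATCGT/4: at [69] ⇒ [0]
  QalII CCTCTA/5: at [55] ⇒ [60]
  LmaII CGACTT/1: at [26, 33] ⇒ [27, 34]
  DwuVI AGTCCCA/5: at [4, 12, 42, 61] ⇒ [9, 17, 47, 66]

Pooled cuts: [0, 9, 17, 27, 34, 47, 60, 66]

Fragments:
  0→9: 9 bp
  9→17: 8 bp
  17→27: 10 bp
  27→34: 7 bp
  34→47: 13 bp
  47→60: 13 bp
  60→66: 6 bp
  66→0 (wrap): 73-66+0 = 7 bp

[6,7,7,8,9,10,13,13]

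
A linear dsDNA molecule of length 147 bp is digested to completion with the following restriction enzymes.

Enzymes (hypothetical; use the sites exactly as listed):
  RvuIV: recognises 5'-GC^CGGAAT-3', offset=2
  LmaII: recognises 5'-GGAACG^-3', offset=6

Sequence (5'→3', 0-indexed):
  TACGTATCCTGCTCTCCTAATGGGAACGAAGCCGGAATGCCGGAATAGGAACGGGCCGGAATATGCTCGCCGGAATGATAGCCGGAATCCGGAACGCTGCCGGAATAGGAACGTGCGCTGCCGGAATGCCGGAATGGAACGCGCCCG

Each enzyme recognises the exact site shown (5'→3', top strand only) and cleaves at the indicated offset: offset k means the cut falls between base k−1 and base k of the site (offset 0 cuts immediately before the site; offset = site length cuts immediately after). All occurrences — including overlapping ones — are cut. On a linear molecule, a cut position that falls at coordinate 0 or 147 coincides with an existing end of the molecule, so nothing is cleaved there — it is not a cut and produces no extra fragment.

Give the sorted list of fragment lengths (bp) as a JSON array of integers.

Scan for sites:
  RvuIV (GCCGGAAT, off=2): starts [30, 38, 54, 68, 80, 98, 119, 127] → cuts [32, 40, 56, 70, 82, 100, 121, 129]
  LmaII (GGAACG, off=6): starts [22, 47, 90, 107, 135] → cuts [28, 53, 96, 113, 141]

All cut coordinates (distinct, sorted): [28, 32, 40, 53, 56, 70, 82, 96, 100, 113, 121, 129, 141]

Fragments:
  [0,28): 28 bp
  [28,32): 4 bp
  [32,40): 8 bp
  [40,53): 13 bp
  [53,56): 3 bp
  [56,70): 14 bp
  [70,82): 12 bp
  [82,96): 14 bp
  [96,100): 4 bp
  [100,113): 13 bp
  [113,121): 8 bp
  [121,129): 8 bp
  [129,141): 12 bp
  [141,147): 6 bp

[3,4,4,6,8,8,8,12,12,13,13,14,14,28]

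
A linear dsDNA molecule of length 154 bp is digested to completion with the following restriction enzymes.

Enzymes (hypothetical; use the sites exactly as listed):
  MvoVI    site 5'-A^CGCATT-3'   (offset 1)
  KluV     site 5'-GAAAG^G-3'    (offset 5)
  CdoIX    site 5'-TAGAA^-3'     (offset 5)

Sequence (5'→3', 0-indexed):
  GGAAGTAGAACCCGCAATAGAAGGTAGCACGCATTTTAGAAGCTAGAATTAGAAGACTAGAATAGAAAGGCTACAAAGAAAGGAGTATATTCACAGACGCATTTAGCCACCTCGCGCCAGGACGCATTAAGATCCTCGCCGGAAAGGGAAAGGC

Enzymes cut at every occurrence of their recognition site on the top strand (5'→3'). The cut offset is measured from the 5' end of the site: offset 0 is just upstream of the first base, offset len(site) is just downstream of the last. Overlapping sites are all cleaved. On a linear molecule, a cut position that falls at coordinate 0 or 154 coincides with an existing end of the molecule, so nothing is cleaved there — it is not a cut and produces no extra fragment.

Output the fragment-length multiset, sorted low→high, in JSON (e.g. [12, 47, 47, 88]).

Scan for sites:
  MvoVI ACGCATT/1: at [28, 96, 121] ⇒ [29, 97, 122]
  KluV GAAAGG/5: at [64, 77, 141, 147] ⇒ [69, 82, 146, 152]
  CdoIX TAGAA/5: at [5, 17, 36, 43, 49, 57, 62] ⇒ [10, 22, 41, 48, 54, 62, 67]

All cut coordinates (distinct, sorted): [10, 22, 29, 41, 48, 54, 62, 67, 69, 82, 97, 122, 146, 152]

Fragment lengths:
  [0,10): 10 bp
  [10,22): 12 bp
  [22,29): 7 bp
  [29,41): 12 bp
  [41,48): 7 bp
  [48,54): 6 bp
  [54,62): 8 bp
  [62,67): 5 bp
  [67,69): 2 bp
  [69,82): 13 bp
  [82,97): 15 bp
  [97,122): 25 bp
  [122,146): 24 bp
  [146,152): 6 bp
  [152,154): 2 bp

[2,2,5,6,6,7,7,8,10,12,12,13,15,24,25]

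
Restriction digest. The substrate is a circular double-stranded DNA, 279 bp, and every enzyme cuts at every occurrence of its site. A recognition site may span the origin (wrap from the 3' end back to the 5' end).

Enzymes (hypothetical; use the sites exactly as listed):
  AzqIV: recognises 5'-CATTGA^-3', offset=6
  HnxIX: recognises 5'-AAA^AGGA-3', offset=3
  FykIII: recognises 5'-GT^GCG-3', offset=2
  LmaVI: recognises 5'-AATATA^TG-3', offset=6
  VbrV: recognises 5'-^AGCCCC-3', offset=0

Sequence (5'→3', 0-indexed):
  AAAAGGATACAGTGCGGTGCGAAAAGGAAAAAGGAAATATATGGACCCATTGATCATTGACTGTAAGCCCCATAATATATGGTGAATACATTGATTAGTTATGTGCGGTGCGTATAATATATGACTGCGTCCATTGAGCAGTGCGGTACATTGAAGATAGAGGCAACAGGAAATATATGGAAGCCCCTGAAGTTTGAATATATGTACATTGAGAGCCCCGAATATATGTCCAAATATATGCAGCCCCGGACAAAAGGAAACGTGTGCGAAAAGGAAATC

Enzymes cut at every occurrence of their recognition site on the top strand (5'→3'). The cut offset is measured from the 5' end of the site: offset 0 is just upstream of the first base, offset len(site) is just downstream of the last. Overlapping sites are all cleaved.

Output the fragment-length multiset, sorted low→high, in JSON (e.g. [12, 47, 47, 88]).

Per-enzyme occurrences:
  AzqIV (CATTGA, off=6): starts [47, 54, 88, 131, 148, 206] → cuts [53, 60, 94, 137, 154, 212]
  HnxIX (AAAAGGA, off=3): starts [0, 21, 28, 251, 268] → cuts [3, 24, 31, 254, 271]
  FykIII (GTGCG, off=2): starts [11, 16, 102, 107, 140, 263] → cuts [13, 18, 104, 109, 142, 265]
  LmaVI (AATATATG, off=6): starts [35, 73, 115, 171, 196, 220, 232] → cuts [41, 79, 121, 177, 202, 226, 238]
  VbrV (AGCCCC, off=0): starts [65, 181, 213, 241] → cuts [65, 181, 213, 241]

All cut coordinates (distinct, sorted): [3, 13, 18, 24, 31, 41, 53, 60, 65, 79, 94, 104, 109, 121, 137, 142, 154, 177, 181, 202, 212, 213, 226, 238, 241, 254, 265, 271]

Fragments:
  3→13: 10 bp
  13→18: 5 bp
  18→24: 6 bp
  24→31: 7 bp
  31→41: 10 bp
  41→53: 12 bp
  53→60: 7 bp
  60→65: 5 bp
  65→79: 14 bp
  79→94: 15 bp
  94→104: 10 bp
  104→109: 5 bp
  109→121: 12 bp
  121→137: 16 bp
  137→142: 5 bp
  142→154: 12 bp
  154→177: 23 bp
  177→181: 4 bp
  181→202: 21 bp
  202→212: 10 bp
  212→213: 1 bp
  213→226: 13 bp
  226→238: 12 bp
  238→241: 3 bp
  241→254: 13 bp
  254→265: 11 bp
  265→271: 6 bp
  271→3 (wrap): 279-271+3 = 11 bp

[1,3,4,5,5,5,5,6,6,7,7,10,10,10,10,11,11,12,12,12,12,13,13,14,15,16,21,23]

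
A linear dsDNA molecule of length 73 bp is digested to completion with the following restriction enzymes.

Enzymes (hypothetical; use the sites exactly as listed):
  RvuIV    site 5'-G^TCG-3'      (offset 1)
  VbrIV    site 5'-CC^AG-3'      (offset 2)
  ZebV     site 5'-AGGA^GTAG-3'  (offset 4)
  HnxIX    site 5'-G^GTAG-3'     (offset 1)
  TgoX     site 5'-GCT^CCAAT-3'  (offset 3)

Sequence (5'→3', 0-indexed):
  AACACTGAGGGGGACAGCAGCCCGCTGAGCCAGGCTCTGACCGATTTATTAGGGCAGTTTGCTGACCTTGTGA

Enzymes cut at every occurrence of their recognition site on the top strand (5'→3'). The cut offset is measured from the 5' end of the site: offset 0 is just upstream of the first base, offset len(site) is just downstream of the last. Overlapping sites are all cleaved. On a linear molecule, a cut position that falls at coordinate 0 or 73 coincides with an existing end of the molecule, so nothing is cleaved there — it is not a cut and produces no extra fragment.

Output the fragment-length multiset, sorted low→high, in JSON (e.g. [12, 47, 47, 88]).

[31,42]

Scan for sites:
  RvuIV (GTCG, off=1): no sites
  VbrIV CCAG/2: at [29] ⇒ [31]
  ZebV (AGGAGTAG, off=4): no sites
  HnxIX (GGTAG, off=1): no sites
  TgoX (GCTCCAAT, off=3): no sites

Pooled cuts: [31]

Fragments:
  [0,31): 31 bp
  [31,73): 42 bp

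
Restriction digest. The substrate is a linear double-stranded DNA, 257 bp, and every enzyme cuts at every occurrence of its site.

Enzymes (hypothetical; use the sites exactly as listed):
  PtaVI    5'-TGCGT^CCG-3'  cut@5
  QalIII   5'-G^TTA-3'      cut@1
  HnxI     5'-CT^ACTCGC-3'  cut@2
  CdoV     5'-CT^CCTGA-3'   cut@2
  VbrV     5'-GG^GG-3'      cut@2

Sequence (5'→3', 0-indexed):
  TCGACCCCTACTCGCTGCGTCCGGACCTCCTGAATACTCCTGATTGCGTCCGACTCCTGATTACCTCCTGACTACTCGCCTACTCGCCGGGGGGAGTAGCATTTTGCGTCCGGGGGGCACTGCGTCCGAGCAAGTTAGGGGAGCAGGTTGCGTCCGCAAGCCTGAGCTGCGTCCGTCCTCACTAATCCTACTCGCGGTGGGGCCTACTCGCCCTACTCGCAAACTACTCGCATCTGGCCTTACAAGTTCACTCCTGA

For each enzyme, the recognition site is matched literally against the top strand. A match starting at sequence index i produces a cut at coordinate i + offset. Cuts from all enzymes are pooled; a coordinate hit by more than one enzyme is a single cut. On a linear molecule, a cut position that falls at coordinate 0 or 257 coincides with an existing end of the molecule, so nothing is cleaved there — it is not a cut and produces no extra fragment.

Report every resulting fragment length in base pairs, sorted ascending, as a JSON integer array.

Scan for sites:
  PtaVI TGCGTCCG/5: at [15, 44, 104, 120, 148, 167] ⇒ [20, 49, 109, 125, 153, 172]
  QalIII GTTA/1: at [133] ⇒ [134]
  HnxI CTACTCGC/2: at [7, 71, 79, 187, 203, 212, 223] ⇒ [9, 73, 81, 189, 205, 214, 225]
  CdoV CTCCTGA/2: at [26, 36, 53, 64, 250] ⇒ [28, 38, 55, 66, 252]
  VbrV GGGG/2: at [88, 89, 90, 111, 112, 113, 137, 198] ⇒ [90, 91, 92, 113, 114, 115, 139, 200]

All cut coordinates (distinct, sorted): [9, 20, 28, 38, 49, 55, 66, 73, 81, 90, 91, 92, 109, 113, 114, 115, 125, 134, 139, 153, 172, 189, 200, 205, 214, 225, 252]

Fragments:
  [0,9): 9 bp
  [9,20): 11 bp
  [20,28): 8 bp
  [28,38): 10 bp
  [38,49): 11 bp
  [49,55): 6 bp
  [55,66): 11 bp
  [66,73): 7 bp
  [73,81): 8 bp
  [81,90): 9 bp
  [90,91): 1 bp
  [91,92): 1 bp
  [92,109): 17 bp
  [109,113): 4 bp
  [113,114): 1 bp
  [114,115): 1 bp
  [115,125): 10 bp
  [125,134): 9 bp
  [134,139): 5 bp
  [139,153): 14 bp
  [153,172): 19 bp
  [172,189): 17 bp
  [189,200): 11 bp
  [200,205): 5 bp
  [205,214): 9 bp
  [214,225): 11 bp
  [225,252): 27 bp
  [252,257): 5 bp

[1,1,1,1,4,5,5,5,6,7,8,8,9,9,9,9,10,10,11,11,11,11,11,14,17,17,19,27]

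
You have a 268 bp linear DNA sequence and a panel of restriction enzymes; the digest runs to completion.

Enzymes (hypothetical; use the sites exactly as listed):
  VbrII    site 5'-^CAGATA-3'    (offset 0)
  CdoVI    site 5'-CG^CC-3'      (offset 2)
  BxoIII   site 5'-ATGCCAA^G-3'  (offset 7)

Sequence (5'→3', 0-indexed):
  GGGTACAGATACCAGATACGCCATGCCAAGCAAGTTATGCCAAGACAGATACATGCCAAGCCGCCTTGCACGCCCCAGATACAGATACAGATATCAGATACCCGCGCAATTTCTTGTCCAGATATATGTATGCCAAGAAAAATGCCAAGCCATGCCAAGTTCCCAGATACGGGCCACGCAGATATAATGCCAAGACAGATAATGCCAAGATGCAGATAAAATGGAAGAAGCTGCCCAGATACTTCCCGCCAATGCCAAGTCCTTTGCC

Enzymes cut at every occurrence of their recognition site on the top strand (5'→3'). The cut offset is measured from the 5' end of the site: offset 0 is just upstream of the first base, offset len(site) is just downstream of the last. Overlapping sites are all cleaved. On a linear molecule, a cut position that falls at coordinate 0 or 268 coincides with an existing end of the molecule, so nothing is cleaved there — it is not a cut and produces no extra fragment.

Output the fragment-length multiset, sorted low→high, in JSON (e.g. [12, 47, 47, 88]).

Per-enzyme occurrences:
  VbrII CAGATA/0: at [5, 12, 45, 75, 81, 87, 94, 118, 163, 178, 195, 212, 235] ⇒ [5, 12, 45, 75, 81, 87, 94, 118, 163, 178, 195, 212, 235]
  CdoVI CGCC/2: at [18, 61, 70, 246] ⇒ [20, 63, 72, 248]
  BxoIII ATGCCAAG/7: at [22, 36, 52, 129, 141, 151, 186, 201, 251] ⇒ [29, 43, 59, 136, 148, 158, 193, 208, 258]

All cut coordinates (distinct, sorted): [5, 12, 20, 29, 43, 45, 59, 63, 72, 75, 81, 87, 94, 118, 136, 148, 158, 163, 178, 193, 195, 208, 212, 235, 248, 258]

Fragment lengths:
  [0,5): 5 bp
  [5,12): 7 bp
  [12,20): 8 bp
  [20,29): 9 bp
  [29,43): 14 bp
  [43,45): 2 bp
  [45,59): 14 bp
  [59,63): 4 bp
  [63,72): 9 bp
  [72,75): 3 bp
  [75,81): 6 bp
  [81,87): 6 bp
  [87,94): 7 bp
  [94,118): 24 bp
  [118,136): 18 bp
  [136,148): 12 bp
  [148,158): 10 bp
  [158,163): 5 bp
  [163,178): 15 bp
  [178,193): 15 bp
  [193,195): 2 bp
  [195,208): 13 bp
  [208,212): 4 bp
  [212,235): 23 bp
  [235,248): 13 bp
  [248,258): 10 bp
  [258,268): 10 bp

[2,2,3,4,4,5,5,6,6,7,7,8,9,9,10,10,10,12,13,13,14,14,15,15,18,23,24]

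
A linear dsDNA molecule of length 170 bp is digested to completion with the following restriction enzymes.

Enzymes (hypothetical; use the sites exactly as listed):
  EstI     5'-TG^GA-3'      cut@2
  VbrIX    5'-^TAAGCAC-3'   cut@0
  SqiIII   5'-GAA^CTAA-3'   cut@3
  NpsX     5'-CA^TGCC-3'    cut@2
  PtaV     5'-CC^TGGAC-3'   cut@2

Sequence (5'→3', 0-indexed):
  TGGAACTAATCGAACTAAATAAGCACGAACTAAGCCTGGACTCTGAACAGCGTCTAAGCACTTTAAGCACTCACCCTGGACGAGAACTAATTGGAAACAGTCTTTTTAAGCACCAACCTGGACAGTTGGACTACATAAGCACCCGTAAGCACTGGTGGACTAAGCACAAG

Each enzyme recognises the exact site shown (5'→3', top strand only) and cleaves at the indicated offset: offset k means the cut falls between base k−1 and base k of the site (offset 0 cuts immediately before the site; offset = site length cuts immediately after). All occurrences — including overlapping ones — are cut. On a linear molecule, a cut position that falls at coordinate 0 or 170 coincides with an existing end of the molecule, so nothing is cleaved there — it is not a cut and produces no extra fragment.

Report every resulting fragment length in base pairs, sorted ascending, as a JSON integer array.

Scan for sites:
  EstI (TGGA, off=2): starts [0, 36, 76, 91, 118, 126, 155] → cuts [2, 38, 78, 93, 120, 128, 157]
  VbrIX (TAAGCAC, off=0): starts [19, 54, 63, 106, 135, 145, 160] → cuts [19, 54, 63, 106, 135, 145, 160]
  SqiIII (GAACTAA, off=3): starts [2, 11, 26, 83] → cuts [5, 14, 29, 86]
  NpsX (CATGCC, off=2): no sites
  PtaV (CCTGGAC, off=2): starts [34, 74, 116] → cuts [36, 76, 118]

Pooled cuts: [2, 5, 14, 19, 29, 36, 38, 54, 63, 76, 78, 86, 93, 106, 118, 120, 128, 135, 145, 157, 160]

Fragment lengths:
  [0,2): 2 bp
  [2,5): 3 bp
  [5,14): 9 bp
  [14,19): 5 bp
  [19,29): 10 bp
  [29,36): 7 bp
  [36,38): 2 bp
  [38,54): 16 bp
  [54,63): 9 bp
  [63,76): 13 bp
  [76,78): 2 bp
  [78,86): 8 bp
  [86,93): 7 bp
  [93,106): 13 bp
  [106,118): 12 bp
  [118,120): 2 bp
  [120,128): 8 bp
  [128,135): 7 bp
  [135,145): 10 bp
  [145,157): 12 bp
  [157,160): 3 bp
  [160,170): 10 bp

[2,2,2,2,3,3,5,7,7,7,8,8,9,9,10,10,10,12,12,13,13,16]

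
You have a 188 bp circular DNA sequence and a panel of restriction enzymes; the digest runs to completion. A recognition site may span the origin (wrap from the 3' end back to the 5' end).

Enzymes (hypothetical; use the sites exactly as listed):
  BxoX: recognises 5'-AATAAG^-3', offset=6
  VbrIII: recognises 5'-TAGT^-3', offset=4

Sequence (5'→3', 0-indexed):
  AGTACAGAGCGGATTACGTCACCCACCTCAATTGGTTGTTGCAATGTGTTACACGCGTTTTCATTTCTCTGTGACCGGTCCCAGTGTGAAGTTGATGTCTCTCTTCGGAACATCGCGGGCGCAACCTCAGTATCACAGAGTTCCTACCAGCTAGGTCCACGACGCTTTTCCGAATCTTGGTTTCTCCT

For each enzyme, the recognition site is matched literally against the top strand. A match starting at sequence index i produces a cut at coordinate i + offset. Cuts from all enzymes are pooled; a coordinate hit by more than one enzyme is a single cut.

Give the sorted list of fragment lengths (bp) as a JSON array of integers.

Site scan:
  BxoX (AATAAG, off=6): no sites
  VbrIII TAGT/4: at [187] ⇒ [3]

Pooled cuts: [3]

Fragments:
  3→3 (wrap): 188-3+3 = 188 bp

[188]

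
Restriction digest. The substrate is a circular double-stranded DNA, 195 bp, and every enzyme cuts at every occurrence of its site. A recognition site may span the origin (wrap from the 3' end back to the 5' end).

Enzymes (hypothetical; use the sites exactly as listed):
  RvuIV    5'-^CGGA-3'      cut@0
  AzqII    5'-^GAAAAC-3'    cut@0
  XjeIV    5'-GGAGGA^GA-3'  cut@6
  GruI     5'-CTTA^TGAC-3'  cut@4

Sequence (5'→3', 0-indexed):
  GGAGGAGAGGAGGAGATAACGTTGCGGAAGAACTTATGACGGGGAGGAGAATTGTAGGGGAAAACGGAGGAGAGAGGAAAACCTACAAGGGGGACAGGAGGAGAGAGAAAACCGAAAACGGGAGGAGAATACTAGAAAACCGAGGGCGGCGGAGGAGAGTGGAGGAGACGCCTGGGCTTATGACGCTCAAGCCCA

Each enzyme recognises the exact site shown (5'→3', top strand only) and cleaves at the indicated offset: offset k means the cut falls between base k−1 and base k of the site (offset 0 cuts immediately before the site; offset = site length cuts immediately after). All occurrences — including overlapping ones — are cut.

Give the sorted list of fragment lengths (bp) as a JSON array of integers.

[4,5,5,7,7,7,8,8,10,10,11,12,12,13,14,15,21,26]

Scan for sites:
  RvuIV (CGGA, off=0): starts [24, 64, 149] → cuts [24, 64, 149]
  AzqII (GAAAAC, off=0): starts [59, 76, 106, 113, 134] → cuts [59, 76, 106, 113, 134]
  XjeIV (GGAGGAGA, off=6): starts [0, 8, 42, 65, 96, 120, 150, 160] → cuts [6, 14, 48, 71, 102, 126, 156, 166]
  GruI (CTTATGAC, off=4): starts [32, 176] → cuts [36, 180]

All cut coordinates (distinct, sorted): [6, 14, 24, 36, 48, 59, 64, 71, 76, 102, 106, 113, 126, 134, 149, 156, 166, 180]

Fragment lengths:
  6→14: 8 bp
  14→24: 10 bp
  24→36: 12 bp
  36→48: 12 bp
  48→59: 11 bp
  59→64: 5 bp
  64→71: 7 bp
  71→76: 5 bp
  76→102: 26 bp
  102→106: 4 bp
  106→113: 7 bp
  113→126: 13 bp
  126→134: 8 bp
  134→149: 15 bp
  149→156: 7 bp
  156→166: 10 bp
  166→180: 14 bp
  180→6 (wrap): 195-180+6 = 21 bp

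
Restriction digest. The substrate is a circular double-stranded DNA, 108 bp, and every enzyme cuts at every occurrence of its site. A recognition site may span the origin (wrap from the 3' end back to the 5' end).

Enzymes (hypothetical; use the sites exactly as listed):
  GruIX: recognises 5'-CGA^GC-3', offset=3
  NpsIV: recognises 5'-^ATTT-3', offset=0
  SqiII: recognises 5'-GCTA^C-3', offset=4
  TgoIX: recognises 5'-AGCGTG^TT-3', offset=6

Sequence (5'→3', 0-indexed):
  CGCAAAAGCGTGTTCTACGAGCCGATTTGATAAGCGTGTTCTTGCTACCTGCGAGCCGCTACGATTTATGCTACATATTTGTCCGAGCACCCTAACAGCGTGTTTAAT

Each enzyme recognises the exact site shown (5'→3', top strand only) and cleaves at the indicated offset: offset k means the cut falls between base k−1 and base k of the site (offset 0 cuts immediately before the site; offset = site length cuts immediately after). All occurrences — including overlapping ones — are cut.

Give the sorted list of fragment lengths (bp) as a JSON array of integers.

Scan for sites:
  GruIX (CGAGC, off=3): starts [17, 51, 83] → cuts [20, 54, 86]
  NpsIV (ATTT, off=0): starts [24, 63, 76] → cuts [24, 63, 76]
  SqiII (GCTAC, off=4): starts [43, 57, 69] → cuts [47, 61, 73]
  TgoIX (AGCGTGTT, off=6): starts [6, 32, 96] → cuts [12, 38, 102]

Pooled cuts: [12, 20, 24, 38, 47, 54, 61, 63, 73, 76, 86, 102]

Fragments:
  12→20: 8 bp
  20→24: 4 bp
  24→38: 14 bp
  38→47: 9 bp
  47→54: 7 bp
  54→61: 7 bp
  61→63: 2 bp
  63→73: 10 bp
  73→76: 3 bp
  76→86: 10 bp
  86→102: 16 bp
  102→12 (wrap): 108-102+12 = 18 bp

[2,3,4,7,7,8,9,10,10,14,16,18]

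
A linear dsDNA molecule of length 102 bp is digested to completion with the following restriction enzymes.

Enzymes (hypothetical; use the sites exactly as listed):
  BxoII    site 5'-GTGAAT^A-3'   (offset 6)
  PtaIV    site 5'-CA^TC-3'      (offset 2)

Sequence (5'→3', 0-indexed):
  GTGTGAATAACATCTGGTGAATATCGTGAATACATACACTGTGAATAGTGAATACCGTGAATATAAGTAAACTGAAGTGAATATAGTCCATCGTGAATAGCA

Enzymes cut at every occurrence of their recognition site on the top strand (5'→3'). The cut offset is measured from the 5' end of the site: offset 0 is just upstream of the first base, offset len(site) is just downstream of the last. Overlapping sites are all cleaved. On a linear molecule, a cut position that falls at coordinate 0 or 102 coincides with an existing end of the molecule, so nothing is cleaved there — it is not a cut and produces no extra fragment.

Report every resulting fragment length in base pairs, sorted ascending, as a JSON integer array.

Site scan:
  BxoII (GTGAATA, off=6): starts [2, 16, 25, 40, 47, 56, 76, 92] → cuts [8, 22, 31, 46, 53, 62, 82, 98]
  PtaIV (CATC, off=2): starts [10, 88] → cuts [12, 90]

All cut coordinates (distinct, sorted): [8, 12, 22, 31, 46, 53, 62, 82, 90, 98]

Fragment lengths:
  [0,8): 8 bp
  [8,12): 4 bp
  [12,22): 10 bp
  [22,31): 9 bp
  [31,46): 15 bp
  [46,53): 7 bp
  [53,62): 9 bp
  [62,82): 20 bp
  [82,90): 8 bp
  [90,98): 8 bp
  [98,102): 4 bp

[4,4,7,8,8,8,9,9,10,15,20]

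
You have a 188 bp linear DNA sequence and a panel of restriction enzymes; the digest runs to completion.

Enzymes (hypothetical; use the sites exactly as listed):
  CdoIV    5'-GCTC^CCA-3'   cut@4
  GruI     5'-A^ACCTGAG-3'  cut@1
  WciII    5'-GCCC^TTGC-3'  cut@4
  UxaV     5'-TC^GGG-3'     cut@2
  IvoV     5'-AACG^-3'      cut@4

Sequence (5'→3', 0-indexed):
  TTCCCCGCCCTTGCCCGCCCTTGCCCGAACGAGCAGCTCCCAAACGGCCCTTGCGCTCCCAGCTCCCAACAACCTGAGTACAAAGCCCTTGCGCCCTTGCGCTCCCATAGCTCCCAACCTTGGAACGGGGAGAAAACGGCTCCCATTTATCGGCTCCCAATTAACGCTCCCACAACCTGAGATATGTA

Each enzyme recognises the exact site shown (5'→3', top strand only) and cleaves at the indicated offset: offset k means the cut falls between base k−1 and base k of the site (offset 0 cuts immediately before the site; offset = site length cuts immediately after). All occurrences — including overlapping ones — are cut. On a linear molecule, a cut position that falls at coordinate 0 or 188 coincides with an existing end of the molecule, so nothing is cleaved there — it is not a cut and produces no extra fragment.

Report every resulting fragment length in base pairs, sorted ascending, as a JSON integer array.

Per-enzyme occurrences:
  CdoIV GCTCCCA/4: at [35, 54, 61, 100, 109, 138, 152, 165] ⇒ [39, 58, 65, 104, 113, 142, 156, 169]
  GruI AACCTGAG/1: at [70, 173] ⇒ [71, 174]
  WciII GCCCTTGC/4: at [6, 16, 46, 84, 92] ⇒ [10, 20, 50, 88, 96]
  UxaV (TCGGG, off=2): no sites
  IvoV AACG/4: at [27, 42, 123, 134, 162] ⇒ [31, 46, 127, 138, 166]

All cut coordinates (distinct, sorted): [10, 20, 31, 39, 46, 50, 58, 65, 71, 88, 96, 104, 113, 127, 138, 142, 156, 166, 169, 174]

Fragments:
  [0,10): 10 bp
  [10,20): 10 bp
  [20,31): 11 bp
  [31,39): 8 bp
  [39,46): 7 bp
  [46,50): 4 bp
  [50,58): 8 bp
  [58,65): 7 bp
  [65,71): 6 bp
  [71,88): 17 bp
  [88,96): 8 bp
  [96,104): 8 bp
  [104,113): 9 bp
  [113,127): 14 bp
  [127,138): 11 bp
  [138,142): 4 bp
  [142,156): 14 bp
  [156,166): 10 bp
  [166,169): 3 bp
  [169,174): 5 bp
  [174,188): 14 bp

[3,4,4,5,6,7,7,8,8,8,8,9,10,10,10,11,11,14,14,14,17]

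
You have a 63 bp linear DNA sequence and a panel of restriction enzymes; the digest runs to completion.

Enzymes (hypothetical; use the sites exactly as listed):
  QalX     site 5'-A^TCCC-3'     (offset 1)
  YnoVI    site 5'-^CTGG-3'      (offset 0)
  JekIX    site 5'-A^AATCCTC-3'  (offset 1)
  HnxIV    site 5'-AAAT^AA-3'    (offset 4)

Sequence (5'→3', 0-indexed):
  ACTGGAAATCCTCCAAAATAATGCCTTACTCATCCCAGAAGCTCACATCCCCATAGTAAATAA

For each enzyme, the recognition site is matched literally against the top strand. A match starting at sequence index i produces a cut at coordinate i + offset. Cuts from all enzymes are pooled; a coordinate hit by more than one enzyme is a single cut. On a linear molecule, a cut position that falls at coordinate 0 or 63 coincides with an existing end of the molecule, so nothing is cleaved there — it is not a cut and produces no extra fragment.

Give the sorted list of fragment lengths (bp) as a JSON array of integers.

[1,2,5,13,13,14,15]

Scan for sites:
  QalX (ATCCC, off=1): starts [31, 46] → cuts [32, 47]
  YnoVI (CTGG, off=0): starts [1] → cuts [1]
  JekIX (AAATCCTC, off=1): starts [5] → cuts [6]
  HnxIV (AAATAA, off=4): starts [15, 57] → cuts [19, 61]

Pooled cuts: [1, 6, 19, 32, 47, 61]

Fragment lengths:
  [0,1): 1 bp
  [1,6): 5 bp
  [6,19): 13 bp
  [19,32): 13 bp
  [32,47): 15 bp
  [47,61): 14 bp
  [61,63): 2 bp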